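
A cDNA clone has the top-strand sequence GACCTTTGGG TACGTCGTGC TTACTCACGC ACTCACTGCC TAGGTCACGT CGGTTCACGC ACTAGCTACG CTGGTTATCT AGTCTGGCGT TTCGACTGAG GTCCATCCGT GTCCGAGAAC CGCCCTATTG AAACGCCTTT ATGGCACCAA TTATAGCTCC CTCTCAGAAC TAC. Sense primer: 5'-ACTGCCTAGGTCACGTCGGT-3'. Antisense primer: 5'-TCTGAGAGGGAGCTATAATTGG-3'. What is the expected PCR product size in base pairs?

134 bp

Forward primer ACTGCCTAGGTCACGTCGGT is found on the top strand at positions 35–54.
Taking the reverse complement of TCTGAGAGGGAGCTATAATTGG gives CCAATTATAGCTCCCTCTCAGA, found at positions 147–168 on the template; the primer anneals here to the top strand with its 3' end pointing upstream.
Product length = (reverse-primer end) − (forward-primer start) + 1 = 168 − 35 + 1 = 134 bp.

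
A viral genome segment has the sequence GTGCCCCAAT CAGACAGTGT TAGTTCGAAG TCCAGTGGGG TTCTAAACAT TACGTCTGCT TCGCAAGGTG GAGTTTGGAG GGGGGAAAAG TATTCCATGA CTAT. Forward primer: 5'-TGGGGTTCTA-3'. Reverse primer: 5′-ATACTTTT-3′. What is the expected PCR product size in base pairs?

Forward primer TGGGGTTCTA is found on the top strand at positions 36–45.
The reverse primer's reverse complement is AAAAGTAT, which matches the template at positions 86–93.
Amplicon spans positions 36–93: 58 bp.

58 bp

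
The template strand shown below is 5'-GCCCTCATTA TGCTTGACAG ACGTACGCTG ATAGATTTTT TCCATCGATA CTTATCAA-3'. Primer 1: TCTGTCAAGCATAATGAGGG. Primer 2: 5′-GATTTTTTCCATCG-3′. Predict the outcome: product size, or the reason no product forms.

No product — the primers' 3' ends point away from each other.

Primer 1 (TCTGTCAAGCATAATGAGGG) has reverse complement CCCTCATTATGCTTGACAGA, which matches the top strand at positions 2–21; primer 1 anneals to the top strand there with its 3' end pointing upstream toward position 2.
Primer 2 (GATTTTTTCCATCG) matches the top strand directly at positions 34–47; it anneals to the bottom strand with its 3' end pointing downstream toward position 47.
The 3' ends diverge (primer 1 extends toward position 1, primer 2 toward position 58), so the primers never converge on a shared product.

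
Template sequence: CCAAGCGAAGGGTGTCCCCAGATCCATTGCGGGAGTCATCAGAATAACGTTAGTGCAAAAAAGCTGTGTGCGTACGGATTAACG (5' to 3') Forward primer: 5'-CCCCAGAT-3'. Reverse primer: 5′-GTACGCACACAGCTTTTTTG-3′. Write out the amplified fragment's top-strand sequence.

5'-CCCCAGATCCATTGCGGGAGTCATCAGAATAACGTTAGTGCAAAAAAGCTGTGTGCGTAC-3'

Scanning the template, CCCCAGAT occurs at positions 16–23; this primer anneals to the bottom strand there with its 3' end pointing downstream.
The reverse primer's reverse complement is CAAAAAAGCTGTGTGCGTAC, which matches the template at positions 56–75.
The product is the template from position 16 through 75 (60 bp).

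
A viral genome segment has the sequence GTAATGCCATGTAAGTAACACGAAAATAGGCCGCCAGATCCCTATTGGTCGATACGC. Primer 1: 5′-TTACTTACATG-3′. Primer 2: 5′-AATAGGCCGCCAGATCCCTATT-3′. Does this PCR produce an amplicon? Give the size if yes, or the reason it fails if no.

No product — the primers' 3' ends point away from each other.

Primer 1 (TTACTTACATG) has reverse complement CATGTAAGTAA, which matches the top strand at positions 8–18; primer 1 anneals to the top strand there with its 3' end pointing upstream toward position 8.
Primer 2 (AATAGGCCGCCAGATCCCTATT) matches the top strand directly at positions 25–46; it anneals to the bottom strand with its 3' end pointing downstream toward position 46.
The 3' ends diverge (primer 1 extends toward position 1, primer 2 toward position 57), so the primers never converge on a shared product.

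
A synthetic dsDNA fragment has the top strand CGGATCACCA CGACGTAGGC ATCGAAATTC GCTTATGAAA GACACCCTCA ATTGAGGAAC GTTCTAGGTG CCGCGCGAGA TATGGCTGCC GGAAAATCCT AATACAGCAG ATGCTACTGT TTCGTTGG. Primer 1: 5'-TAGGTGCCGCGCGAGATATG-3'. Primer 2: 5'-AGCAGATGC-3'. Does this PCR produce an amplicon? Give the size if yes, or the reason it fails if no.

No product — both primers anneal to the same strand and extend in the same direction.

Primer 1 (TAGGTGCCGCGCGAGATATG) matches the top strand at positions 65–84 (3' end points downstream).
Primer 2 (AGCAGATGC) also matches the top strand directly, at positions 106–114 — its reverse complement GCATCTGCT is not present.
Both primers anneal to the bottom strand with 3' ends pointing the same way, so neither can prime synthesis back toward the other.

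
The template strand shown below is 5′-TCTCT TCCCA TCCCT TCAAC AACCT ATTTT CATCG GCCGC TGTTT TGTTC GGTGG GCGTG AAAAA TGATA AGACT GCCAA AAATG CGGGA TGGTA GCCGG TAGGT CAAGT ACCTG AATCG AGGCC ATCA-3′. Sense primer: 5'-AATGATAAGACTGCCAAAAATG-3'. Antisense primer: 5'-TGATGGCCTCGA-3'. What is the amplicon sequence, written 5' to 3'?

5'-AATGATAAGACTGCCAAAAATGCGGGATGGTAGCCGGTAGGTCAAGTACCTGAATCGAGGCCATCA-3'

Scanning the template, AATGATAAGACTGCCAAAAATG occurs at positions 64–85; this primer anneals to the bottom strand there with its 3' end pointing downstream.
Reverse complement of the reverse primer: TCGAGGCCATCA. This occurs on the top strand at positions 118–129.
The product is the template from position 64 through 129 (66 bp).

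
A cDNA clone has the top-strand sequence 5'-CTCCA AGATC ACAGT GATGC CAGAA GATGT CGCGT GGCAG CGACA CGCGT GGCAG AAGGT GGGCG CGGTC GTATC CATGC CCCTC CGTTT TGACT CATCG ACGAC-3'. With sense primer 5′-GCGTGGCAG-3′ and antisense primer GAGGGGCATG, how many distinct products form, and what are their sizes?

The forward primer GCGTGGCAG matches the top strand at positions 32–40, 47–55.
The reverse primer's reverse complement is CATGCCCCTC, matching at positions 76–85.
Each forward site pairs with the reverse site to give a product ending at position 85: sizes 54, 39 bp.

Two products: 54 bp, 39 bp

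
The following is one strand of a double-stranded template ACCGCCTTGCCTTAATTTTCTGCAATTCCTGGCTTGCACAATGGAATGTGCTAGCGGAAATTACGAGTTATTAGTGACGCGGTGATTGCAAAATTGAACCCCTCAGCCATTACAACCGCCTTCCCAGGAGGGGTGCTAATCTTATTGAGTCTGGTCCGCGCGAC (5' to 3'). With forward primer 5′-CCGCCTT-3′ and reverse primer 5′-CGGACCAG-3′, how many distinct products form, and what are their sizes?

The forward primer CCGCCTT matches the top strand at positions 2–8, 116–122.
The reverse primer's reverse complement is CTGGTCCG, matching at positions 151–158.
Each forward site pairs with the reverse site to give a product ending at position 158: sizes 157, 43 bp.

Two products: 157 bp, 43 bp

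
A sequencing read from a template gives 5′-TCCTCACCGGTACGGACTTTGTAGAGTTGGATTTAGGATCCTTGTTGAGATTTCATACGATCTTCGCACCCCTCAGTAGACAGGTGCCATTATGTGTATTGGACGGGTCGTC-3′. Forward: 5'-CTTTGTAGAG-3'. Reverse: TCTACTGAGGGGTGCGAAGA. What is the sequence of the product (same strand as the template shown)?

5'-CTTTGTAGAGTTGGATTTAGGATCCTTGTTGAGATTTCATACGATCTTCGCACCCCTCAGTAGA-3'

The forward primer matches the template at positions 17–26.
The reverse primer's reverse complement is TCTTCGCACCCCTCAGTAGA, which matches the template at positions 61–80.
The product is the template from position 17 through 80 (64 bp).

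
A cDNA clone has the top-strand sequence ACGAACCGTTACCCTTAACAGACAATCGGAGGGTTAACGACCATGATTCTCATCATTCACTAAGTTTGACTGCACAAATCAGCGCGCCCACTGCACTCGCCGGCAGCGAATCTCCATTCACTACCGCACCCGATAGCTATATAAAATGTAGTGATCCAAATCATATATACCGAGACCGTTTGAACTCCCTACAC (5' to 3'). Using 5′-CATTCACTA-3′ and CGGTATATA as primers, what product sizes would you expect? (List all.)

119 bp, 58 bp

The forward primer CATTCACTA matches the top strand at positions 54–62, 115–123.
The reverse primer's reverse complement is TATATACCG, matching at positions 164–172.
Each forward site pairs with the reverse site to give a product ending at position 172: sizes 119, 58 bp.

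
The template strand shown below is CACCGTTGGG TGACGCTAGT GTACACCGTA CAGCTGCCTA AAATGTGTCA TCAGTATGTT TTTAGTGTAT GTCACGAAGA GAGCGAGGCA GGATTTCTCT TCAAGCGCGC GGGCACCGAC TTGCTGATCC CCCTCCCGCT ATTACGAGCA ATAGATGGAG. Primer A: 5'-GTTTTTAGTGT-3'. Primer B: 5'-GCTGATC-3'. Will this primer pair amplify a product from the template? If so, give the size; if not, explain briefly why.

No product — both primers anneal to the same strand and extend in the same direction.

Primer A (GTTTTTAGTGT) matches the top strand at positions 58–68 (3' end points downstream).
Primer B (GCTGATC) also matches the top strand directly, at positions 123–129 — its reverse complement GATCAGC is not present.
Both primers anneal to the bottom strand with 3' ends pointing the same way, so neither can prime synthesis back toward the other.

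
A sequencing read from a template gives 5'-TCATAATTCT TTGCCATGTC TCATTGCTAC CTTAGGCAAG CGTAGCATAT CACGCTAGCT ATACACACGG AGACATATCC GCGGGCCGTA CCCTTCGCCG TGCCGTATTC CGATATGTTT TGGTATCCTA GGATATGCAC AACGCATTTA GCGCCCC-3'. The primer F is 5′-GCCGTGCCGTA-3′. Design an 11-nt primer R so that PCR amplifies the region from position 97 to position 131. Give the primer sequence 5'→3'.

5'-CTAGGATACCA-3'

The product's 3' end on the top strand is position 131.
The reverse primer anneals to the top strand over positions 121–131, i.e. to TGGTATCCTAG.
Its sequence written 5'→3' is the reverse complement: CTAGGATACCA.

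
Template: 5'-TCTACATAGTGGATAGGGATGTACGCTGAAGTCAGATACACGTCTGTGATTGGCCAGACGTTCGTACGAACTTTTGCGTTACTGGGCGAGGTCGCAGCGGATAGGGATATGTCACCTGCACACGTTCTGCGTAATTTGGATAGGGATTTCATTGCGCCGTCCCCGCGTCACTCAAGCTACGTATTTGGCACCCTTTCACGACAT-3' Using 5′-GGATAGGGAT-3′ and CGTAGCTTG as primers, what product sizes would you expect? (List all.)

171 bp, 83 bp, 44 bp

The forward primer GGATAGGGAT matches the top strand at positions 11–20, 99–108, 138–147.
The reverse primer's reverse complement is CAAGCTACG, matching at positions 173–181.
Each forward site pairs with the reverse site to give a product ending at position 181: sizes 171, 83, 44 bp.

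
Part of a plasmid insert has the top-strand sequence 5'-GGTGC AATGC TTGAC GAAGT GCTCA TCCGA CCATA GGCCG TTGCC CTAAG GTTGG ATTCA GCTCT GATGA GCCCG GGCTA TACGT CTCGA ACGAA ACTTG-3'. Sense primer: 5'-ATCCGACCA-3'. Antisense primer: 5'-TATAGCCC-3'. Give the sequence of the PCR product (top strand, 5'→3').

The forward primer matches the template at positions 25–33.
Taking the reverse complement of TATAGCCC gives GGGCTATA, found at positions 75–82 on the template; the primer anneals here to the top strand with its 3' end pointing upstream.
The product is the template from position 25 through 82 (58 bp).

5'-ATCCGACCATAGGCCGTTGCCCTAAGGTTGGATTCAGCTCTGATGAGCCCGGGCTATA-3'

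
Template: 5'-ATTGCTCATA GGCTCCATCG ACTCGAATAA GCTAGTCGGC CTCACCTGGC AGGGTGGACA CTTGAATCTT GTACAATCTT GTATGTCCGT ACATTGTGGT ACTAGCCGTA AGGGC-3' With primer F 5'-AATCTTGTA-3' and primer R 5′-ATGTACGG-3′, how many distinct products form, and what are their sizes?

The forward primer AATCTTGTA matches the top strand at positions 65–73, 75–83.
The reverse primer's reverse complement is CCGTACAT, matching at positions 87–94.
Each forward site pairs with the reverse site to give a product ending at position 94: sizes 30, 20 bp.

Two products: 30 bp, 20 bp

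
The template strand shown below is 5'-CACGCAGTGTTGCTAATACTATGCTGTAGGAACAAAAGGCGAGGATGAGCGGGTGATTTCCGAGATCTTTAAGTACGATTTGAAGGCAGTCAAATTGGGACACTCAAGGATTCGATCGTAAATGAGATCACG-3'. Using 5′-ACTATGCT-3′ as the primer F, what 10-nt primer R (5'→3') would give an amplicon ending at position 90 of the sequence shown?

5'-ACTGCCTTCA-3'

The forward primer binds at positions 18–25; the product's 3' end on the top strand is position 90.
The reverse primer anneals to the top strand over positions 81–90, i.e. to TGAAGGCAGT.
Its sequence written 5'→3' is the reverse complement: ACTGCCTTCA.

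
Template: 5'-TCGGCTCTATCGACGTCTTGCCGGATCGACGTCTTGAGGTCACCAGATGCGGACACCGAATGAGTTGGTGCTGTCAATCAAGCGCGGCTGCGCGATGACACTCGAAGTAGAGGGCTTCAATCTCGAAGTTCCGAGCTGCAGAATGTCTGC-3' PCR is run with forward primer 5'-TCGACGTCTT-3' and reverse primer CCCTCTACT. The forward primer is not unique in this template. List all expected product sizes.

105 bp, 89 bp

The forward primer TCGACGTCTT matches the top strand at positions 10–19, 26–35.
The reverse primer's reverse complement is AGTAGAGGG, matching at positions 106–114.
Each forward site pairs with the reverse site to give a product ending at position 114: sizes 105, 89 bp.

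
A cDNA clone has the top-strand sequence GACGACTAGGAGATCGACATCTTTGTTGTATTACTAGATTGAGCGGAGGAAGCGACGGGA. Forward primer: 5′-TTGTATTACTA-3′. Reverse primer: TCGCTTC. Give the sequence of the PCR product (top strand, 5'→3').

5'-TTGTATTACTAGATTGAGCGGAGGAAGCGA-3'

The forward primer matches the template at positions 26–36.
The reverse primer's reverse complement is GAAGCGA, which matches the template at positions 49–55.
The product is the template from position 26 through 55 (30 bp).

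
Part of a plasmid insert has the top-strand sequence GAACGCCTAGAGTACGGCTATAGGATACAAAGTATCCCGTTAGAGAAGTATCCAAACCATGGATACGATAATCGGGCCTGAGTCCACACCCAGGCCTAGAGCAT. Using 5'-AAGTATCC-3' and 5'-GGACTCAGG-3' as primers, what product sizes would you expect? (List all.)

56 bp, 40 bp

The forward primer AAGTATCC matches the top strand at positions 30–37, 46–53.
The reverse primer's reverse complement is CCTGAGTCC, matching at positions 77–85.
Each forward site pairs with the reverse site to give a product ending at position 85: sizes 56, 40 bp.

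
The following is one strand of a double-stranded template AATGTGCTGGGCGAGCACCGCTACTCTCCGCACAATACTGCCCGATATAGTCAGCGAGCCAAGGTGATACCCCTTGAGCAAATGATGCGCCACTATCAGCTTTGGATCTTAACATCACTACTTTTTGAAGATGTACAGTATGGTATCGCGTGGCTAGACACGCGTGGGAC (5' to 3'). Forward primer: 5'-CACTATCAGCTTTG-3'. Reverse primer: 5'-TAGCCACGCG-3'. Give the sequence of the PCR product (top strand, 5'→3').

5'-CACTATCAGCTTTGGATCTTAACATCACTACTTTTTGAAGATGTACAGTATGGTATCGCGTGGCTA-3'

Scanning the template, CACTATCAGCTTTG occurs at positions 91–104; this primer anneals to the bottom strand there with its 3' end pointing downstream.
Reverse complement of the reverse primer: CGCGTGGCTA. This occurs on the top strand at positions 147–156.
The product is the template from position 91 through 156 (66 bp).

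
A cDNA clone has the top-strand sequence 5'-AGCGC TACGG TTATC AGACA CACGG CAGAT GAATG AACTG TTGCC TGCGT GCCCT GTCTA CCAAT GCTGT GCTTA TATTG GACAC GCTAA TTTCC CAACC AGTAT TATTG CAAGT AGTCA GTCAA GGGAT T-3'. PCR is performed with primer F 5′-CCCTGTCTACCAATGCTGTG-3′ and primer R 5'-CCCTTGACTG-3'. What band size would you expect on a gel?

77 bp

The forward primer matches the template at positions 52–71.
Reverse complement of the reverse primer: CAGTCAAGGG. This occurs on the top strand at positions 119–128.
The product runs from position 52 to position 128, so its length is 128 − 52 + 1 = 77 bp.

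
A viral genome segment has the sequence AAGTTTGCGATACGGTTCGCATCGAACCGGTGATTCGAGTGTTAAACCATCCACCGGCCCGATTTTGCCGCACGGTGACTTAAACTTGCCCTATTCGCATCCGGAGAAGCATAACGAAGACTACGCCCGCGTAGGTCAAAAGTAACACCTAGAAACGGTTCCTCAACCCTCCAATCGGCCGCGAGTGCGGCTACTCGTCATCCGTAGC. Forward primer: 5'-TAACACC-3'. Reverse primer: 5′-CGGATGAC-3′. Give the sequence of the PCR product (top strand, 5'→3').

The forward primer matches the template at positions 143–149.
Reverse complement of the reverse primer: GTCATCCG. This occurs on the top strand at positions 197–204.
The product is the template from position 143 through 204 (62 bp).

5'-TAACACCTAGAAACGGTTCCTCAACCCTCCAATCGGCCGCGAGTGCGGCTACTCGTCATCCG-3'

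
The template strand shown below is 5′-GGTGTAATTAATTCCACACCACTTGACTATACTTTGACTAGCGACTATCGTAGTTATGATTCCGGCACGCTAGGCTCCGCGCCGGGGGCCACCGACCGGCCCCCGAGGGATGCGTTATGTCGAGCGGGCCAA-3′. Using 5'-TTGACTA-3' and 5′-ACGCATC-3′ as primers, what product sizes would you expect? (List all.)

The forward primer TTGACTA matches the top strand at positions 23–29, 34–40.
The reverse primer's reverse complement is GATGCGT, matching at positions 109–115.
Each forward site pairs with the reverse site to give a product ending at position 115: sizes 93, 82 bp.

93 bp, 82 bp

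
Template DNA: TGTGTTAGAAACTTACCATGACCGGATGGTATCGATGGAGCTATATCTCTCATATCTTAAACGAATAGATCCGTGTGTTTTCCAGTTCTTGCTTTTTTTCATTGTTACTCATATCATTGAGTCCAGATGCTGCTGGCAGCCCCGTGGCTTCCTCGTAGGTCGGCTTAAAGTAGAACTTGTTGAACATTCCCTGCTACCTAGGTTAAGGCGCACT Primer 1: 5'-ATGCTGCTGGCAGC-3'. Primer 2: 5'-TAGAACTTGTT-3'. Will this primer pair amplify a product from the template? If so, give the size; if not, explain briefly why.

No product — both primers anneal to the same strand and extend in the same direction.

Primer 1 (ATGCTGCTGGCAGC) matches the top strand at positions 127–140 (3' end points downstream).
Primer 2 (TAGAACTTGTT) also matches the top strand directly, at positions 171–181 — its reverse complement AACAAGTTCTA is not present.
Both primers anneal to the bottom strand with 3' ends pointing the same way, so neither can prime synthesis back toward the other.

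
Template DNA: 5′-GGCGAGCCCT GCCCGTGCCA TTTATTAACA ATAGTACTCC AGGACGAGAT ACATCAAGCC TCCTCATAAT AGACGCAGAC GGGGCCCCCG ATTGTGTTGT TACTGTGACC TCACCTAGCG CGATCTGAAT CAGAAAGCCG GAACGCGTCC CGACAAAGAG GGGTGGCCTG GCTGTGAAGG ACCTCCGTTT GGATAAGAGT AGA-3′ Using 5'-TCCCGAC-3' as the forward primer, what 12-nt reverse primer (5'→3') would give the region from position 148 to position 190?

5'-AAACGGAGGTCC-3'

The product's 3' end on the top strand is position 190.
The reverse primer anneals to the top strand over positions 179–190, i.e. to GGACCTCCGTTT.
Its sequence written 5'→3' is the reverse complement: AAACGGAGGTCC.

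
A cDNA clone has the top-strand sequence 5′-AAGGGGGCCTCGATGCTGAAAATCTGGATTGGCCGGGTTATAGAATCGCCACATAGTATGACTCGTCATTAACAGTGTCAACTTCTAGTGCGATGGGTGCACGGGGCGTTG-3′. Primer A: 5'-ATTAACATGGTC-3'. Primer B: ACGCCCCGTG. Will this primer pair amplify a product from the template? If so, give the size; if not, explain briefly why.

Primer A (ATTAACATGGTC) does not match the top strand, and its reverse complement GACCATGTTAAT does not match either.
With no annealing site for primer A, no amplification occurs.

No product — primer A has no binding site in the template.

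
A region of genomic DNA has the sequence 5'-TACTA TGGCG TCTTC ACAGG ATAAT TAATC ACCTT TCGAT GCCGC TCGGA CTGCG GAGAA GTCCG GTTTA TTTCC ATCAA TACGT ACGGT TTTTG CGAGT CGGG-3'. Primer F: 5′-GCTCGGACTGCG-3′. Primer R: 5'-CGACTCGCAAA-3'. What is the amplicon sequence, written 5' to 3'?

5'-GCTCGGACTGCGGAGAAGTCCGGTTTATTTCCATCAATACGTACGGTTTTTGCGAGTCG-3'

The forward primer matches the template at positions 44–55.
Reverse complement of the reverse primer: TTTGCGAGTCG. This occurs on the top strand at positions 92–102.
The product is the template from position 44 through 102 (59 bp).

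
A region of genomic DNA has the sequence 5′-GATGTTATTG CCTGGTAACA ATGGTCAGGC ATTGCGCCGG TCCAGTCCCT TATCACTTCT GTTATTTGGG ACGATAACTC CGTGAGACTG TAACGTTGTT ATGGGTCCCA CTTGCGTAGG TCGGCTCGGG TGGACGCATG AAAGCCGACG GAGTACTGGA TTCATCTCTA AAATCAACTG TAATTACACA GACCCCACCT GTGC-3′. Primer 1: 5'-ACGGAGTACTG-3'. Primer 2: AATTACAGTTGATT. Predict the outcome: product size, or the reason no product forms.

Primer 1 (ACGGAGTACTG) matches the top strand at positions 148–158; it acts as a forward primer.
Primer 2's reverse complement is AATCAACTGTAATT, matching the top strand at positions 172–185; it acts as a reverse primer.
The 3' ends face each other across positions 148–185, giving a 38 bp product.

Yes — a 38 bp product.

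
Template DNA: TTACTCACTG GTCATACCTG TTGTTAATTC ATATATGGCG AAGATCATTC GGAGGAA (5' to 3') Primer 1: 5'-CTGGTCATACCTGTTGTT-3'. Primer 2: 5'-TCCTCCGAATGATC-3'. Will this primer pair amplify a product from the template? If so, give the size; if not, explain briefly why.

Yes — a 49 bp product.

Primer 1 (CTGGTCATACCTGTTGTT) matches the top strand at positions 8–25; it acts as a forward primer.
Primer 2's reverse complement is GATCATTCGGAGGA, matching the top strand at positions 43–56; it acts as a reverse primer.
The 3' ends face each other across positions 8–56, giving a 49 bp product.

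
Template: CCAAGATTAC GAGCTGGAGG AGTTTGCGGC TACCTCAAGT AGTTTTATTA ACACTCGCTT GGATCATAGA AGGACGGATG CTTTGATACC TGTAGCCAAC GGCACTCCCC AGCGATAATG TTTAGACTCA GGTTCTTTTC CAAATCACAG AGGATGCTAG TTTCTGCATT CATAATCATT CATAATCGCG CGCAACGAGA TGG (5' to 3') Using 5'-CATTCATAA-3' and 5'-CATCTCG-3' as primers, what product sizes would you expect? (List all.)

36 bp, 26 bp

The forward primer CATTCATAA matches the top strand at positions 167–175, 177–185.
The reverse primer's reverse complement is CGAGATG, matching at positions 196–202.
Each forward site pairs with the reverse site to give a product ending at position 202: sizes 36, 26 bp.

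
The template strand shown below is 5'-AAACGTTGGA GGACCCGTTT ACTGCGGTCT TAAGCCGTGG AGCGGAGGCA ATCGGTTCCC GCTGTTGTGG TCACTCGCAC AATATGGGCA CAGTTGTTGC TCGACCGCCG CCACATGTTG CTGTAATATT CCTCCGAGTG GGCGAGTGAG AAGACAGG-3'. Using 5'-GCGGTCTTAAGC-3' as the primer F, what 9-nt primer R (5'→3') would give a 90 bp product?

5'-TGGCGGCGG-3'

The forward primer binds at positions 24–35, so a 90 bp product ends at position 24 + 90 − 1 = 113.
The reverse primer anneals to the top strand over positions 105–113, i.e. to CCGCCGCCA.
Its sequence written 5'→3' is the reverse complement: TGGCGGCGG.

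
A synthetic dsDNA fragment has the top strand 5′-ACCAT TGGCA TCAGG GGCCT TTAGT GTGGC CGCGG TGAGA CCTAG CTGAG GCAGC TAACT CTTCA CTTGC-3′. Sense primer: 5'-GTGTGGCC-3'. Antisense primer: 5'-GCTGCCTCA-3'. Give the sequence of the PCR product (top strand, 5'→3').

5'-GTGTGGCCGCGGTGAGACCTAGCTGAGGCAGC-3'

The forward primer matches the template at positions 24–31.
The reverse primer's reverse complement is TGAGGCAGC, which matches the template at positions 47–55.
The product is the template from position 24 through 55 (32 bp).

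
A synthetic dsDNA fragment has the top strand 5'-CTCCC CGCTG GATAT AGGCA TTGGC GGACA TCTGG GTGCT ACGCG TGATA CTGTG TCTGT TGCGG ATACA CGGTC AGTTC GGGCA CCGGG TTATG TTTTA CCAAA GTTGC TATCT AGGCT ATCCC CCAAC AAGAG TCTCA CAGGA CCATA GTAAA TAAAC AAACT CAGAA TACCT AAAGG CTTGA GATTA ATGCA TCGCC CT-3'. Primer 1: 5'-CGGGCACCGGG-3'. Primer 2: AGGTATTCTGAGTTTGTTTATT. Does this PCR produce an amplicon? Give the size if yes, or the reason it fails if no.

Primer 1 (CGGGCACCGGG) matches the top strand at positions 80–90; it acts as a forward primer.
Primer 2's reverse complement is AATAAACAAACTCAGAATACCT, matching the top strand at positions 154–175; it acts as a reverse primer.
The 3' ends face each other across positions 80–175, giving a 96 bp product.

Yes — a 96 bp product.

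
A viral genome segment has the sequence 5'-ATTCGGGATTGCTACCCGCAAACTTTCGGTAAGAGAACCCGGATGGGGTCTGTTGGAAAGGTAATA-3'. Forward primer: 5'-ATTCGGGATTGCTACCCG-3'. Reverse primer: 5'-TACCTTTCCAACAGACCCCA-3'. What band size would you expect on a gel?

63 bp

The forward primer matches the template at positions 1–18.
Reverse complement of the reverse primer: TGGGGTCTGTTGGAAAGGTA. This occurs on the top strand at positions 44–63.
Amplicon spans positions 1–63: 63 bp.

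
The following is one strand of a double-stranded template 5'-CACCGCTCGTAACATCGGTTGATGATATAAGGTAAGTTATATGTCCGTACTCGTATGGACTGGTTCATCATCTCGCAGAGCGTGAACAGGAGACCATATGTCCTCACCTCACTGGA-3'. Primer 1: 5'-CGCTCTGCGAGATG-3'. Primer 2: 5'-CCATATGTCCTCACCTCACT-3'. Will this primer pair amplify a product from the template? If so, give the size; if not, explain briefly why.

No product — the primers' 3' ends point away from each other.

Primer 1 (CGCTCTGCGAGATG) has reverse complement CATCTCGCAGAGCG, which matches the top strand at positions 69–82; primer 1 anneals to the top strand there with its 3' end pointing upstream toward position 69.
Primer 2 (CCATATGTCCTCACCTCACT) matches the top strand directly at positions 94–113; it anneals to the bottom strand with its 3' end pointing downstream toward position 113.
The 3' ends diverge (primer 1 extends toward position 1, primer 2 toward position 116), so the primers never converge on a shared product.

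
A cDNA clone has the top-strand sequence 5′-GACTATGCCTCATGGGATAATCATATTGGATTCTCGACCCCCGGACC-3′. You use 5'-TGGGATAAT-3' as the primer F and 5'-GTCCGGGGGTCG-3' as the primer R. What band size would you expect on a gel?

34 bp

Forward primer TGGGATAAT is found on the top strand at positions 13–21.
Reverse complement of the reverse primer: CGACCCCCGGAC. This occurs on the top strand at positions 35–46.
Product length = (reverse-primer end) − (forward-primer start) + 1 = 46 − 13 + 1 = 34 bp.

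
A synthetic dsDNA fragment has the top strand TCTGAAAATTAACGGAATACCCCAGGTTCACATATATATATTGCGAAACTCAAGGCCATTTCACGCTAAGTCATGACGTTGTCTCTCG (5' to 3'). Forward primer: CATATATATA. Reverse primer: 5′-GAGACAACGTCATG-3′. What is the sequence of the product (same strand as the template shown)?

Scanning the template, CATATATATA occurs at positions 31–40; this primer anneals to the bottom strand there with its 3' end pointing downstream.
Reverse complement of the reverse primer: CATGACGTTGTCTC. This occurs on the top strand at positions 72–85.
The product is the template from position 31 through 85 (55 bp).

5'-CATATATATATTGCGAAACTCAAGGCCATTTCACGCTAAGTCATGACGTTGTCTC-3'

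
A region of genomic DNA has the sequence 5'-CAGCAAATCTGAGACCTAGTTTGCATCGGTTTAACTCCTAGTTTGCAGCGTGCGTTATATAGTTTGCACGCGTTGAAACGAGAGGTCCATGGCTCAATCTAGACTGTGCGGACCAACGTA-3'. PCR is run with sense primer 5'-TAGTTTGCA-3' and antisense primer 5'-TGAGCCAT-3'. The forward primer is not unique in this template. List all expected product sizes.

80 bp, 58 bp, 37 bp

The forward primer TAGTTTGCA matches the top strand at positions 17–25, 39–47, 60–68.
The reverse primer's reverse complement is ATGGCTCA, matching at positions 89–96.
Each forward site pairs with the reverse site to give a product ending at position 96: sizes 80, 58, 37 bp.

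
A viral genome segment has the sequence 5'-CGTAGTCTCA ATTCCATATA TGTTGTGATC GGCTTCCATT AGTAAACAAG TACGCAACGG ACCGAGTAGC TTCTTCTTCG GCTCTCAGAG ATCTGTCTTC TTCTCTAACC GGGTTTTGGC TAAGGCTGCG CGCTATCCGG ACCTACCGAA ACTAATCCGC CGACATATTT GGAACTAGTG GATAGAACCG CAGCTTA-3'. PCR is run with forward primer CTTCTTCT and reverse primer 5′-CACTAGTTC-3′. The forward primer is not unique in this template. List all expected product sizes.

111 bp, 84 bp

The forward primer CTTCTTCT matches the top strand at positions 70–77, 97–104.
The reverse primer's reverse complement is GAACTAGTG, matching at positions 172–180.
Each forward site pairs with the reverse site to give a product ending at position 180: sizes 111, 84 bp.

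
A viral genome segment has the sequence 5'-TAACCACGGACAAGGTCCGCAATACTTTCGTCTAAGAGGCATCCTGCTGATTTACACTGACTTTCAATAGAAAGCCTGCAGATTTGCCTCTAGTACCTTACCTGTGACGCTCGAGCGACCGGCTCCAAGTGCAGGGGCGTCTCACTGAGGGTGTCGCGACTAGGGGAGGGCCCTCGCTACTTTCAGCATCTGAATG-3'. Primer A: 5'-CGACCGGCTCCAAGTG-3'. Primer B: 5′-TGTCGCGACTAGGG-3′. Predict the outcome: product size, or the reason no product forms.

Primer A (CGACCGGCTCCAAGTG) matches the top strand at positions 116–131 (3' end points downstream).
Primer B (TGTCGCGACTAGGG) also matches the top strand directly, at positions 152–165 — its reverse complement CCCTAGTCGCGACA is not present.
Both primers anneal to the bottom strand with 3' ends pointing the same way, so neither can prime synthesis back toward the other.

No product — both primers anneal to the same strand and extend in the same direction.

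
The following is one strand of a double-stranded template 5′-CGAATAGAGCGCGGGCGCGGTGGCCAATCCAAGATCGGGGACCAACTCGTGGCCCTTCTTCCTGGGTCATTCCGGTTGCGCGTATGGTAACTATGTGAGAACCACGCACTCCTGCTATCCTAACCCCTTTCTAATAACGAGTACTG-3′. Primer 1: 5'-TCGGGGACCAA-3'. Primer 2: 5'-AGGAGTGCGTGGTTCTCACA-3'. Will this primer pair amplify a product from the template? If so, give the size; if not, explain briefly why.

Yes — a 79 bp product.

Primer 1 (TCGGGGACCAA) matches the top strand at positions 35–45; it acts as a forward primer.
Primer 2's reverse complement is TGTGAGAACCACGCACTCCT, matching the top strand at positions 94–113; it acts as a reverse primer.
The 3' ends face each other across positions 35–113, giving a 79 bp product.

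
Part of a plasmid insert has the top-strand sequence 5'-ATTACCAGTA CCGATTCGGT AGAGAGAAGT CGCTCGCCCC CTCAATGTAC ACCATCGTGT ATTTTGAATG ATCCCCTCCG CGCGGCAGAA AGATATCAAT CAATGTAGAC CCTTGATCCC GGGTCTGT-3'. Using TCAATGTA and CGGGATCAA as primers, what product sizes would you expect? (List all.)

80 bp, 22 bp

The forward primer TCAATGTA matches the top strand at positions 42–49, 100–107.
The reverse primer's reverse complement is TTGATCCCG, matching at positions 113–121.
Each forward site pairs with the reverse site to give a product ending at position 121: sizes 80, 22 bp.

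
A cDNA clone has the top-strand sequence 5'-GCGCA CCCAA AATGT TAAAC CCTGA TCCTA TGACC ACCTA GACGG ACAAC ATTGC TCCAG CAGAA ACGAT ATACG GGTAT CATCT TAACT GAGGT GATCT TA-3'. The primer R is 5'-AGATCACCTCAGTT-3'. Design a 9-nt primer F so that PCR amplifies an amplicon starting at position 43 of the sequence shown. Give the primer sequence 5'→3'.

The reverse primer's reverse complement AACTGAGGTGATCT matches the template at positions 87–100; the product starts at position 43.
The forward primer is identical to the top strand over positions 43–51: CGGACAACA.

5'-CGGACAACA-3'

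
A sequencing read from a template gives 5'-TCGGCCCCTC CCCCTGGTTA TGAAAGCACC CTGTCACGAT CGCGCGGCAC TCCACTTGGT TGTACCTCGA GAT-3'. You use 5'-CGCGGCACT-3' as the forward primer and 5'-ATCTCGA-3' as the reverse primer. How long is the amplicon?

Scanning the template, CGCGGCACT occurs at positions 43–51; this primer anneals to the bottom strand there with its 3' end pointing downstream.
Taking the reverse complement of ATCTCGA gives TCGAGAT, found at positions 67–73 on the template; the primer anneals here to the top strand with its 3' end pointing upstream.
Amplicon spans positions 43–73: 31 bp.

31 bp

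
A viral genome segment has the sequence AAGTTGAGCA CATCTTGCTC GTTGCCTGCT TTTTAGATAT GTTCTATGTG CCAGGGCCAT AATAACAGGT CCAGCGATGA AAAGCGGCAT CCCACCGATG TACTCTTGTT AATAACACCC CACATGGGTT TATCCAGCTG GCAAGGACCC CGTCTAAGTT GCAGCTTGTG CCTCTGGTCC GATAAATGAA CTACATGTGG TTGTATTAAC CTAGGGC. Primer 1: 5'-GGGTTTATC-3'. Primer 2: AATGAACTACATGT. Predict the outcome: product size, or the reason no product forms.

No product — both primers anneal to the same strand and extend in the same direction.

Primer 1 (GGGTTTATC) matches the top strand at positions 126–134 (3' end points downstream).
Primer 2 (AATGAACTACATGT) also matches the top strand directly, at positions 185–198 — its reverse complement ACATGTAGTTCATT is not present.
Both primers anneal to the bottom strand with 3' ends pointing the same way, so neither can prime synthesis back toward the other.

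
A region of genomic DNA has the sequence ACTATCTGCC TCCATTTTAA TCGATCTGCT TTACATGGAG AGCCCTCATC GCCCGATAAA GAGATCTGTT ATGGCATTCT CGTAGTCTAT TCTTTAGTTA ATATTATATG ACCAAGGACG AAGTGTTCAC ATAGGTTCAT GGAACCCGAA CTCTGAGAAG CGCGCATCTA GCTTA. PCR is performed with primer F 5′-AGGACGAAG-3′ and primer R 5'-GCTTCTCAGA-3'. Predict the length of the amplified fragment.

Scanning the template, AGGACGAAG occurs at positions 115–123; this primer anneals to the bottom strand there with its 3' end pointing downstream.
Reverse complement of the reverse primer: TCTGAGAAGC. This occurs on the top strand at positions 152–161.
The product runs from position 115 to position 161, so its length is 161 − 115 + 1 = 47 bp.

47 bp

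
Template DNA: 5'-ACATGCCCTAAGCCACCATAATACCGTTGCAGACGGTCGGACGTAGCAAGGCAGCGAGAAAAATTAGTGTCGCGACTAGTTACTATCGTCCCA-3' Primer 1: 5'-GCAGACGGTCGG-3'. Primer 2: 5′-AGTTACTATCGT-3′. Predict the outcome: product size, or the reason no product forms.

Primer 1 (GCAGACGGTCGG) matches the top strand at positions 29–40 (3' end points downstream).
Primer 2 (AGTTACTATCGT) also matches the top strand directly, at positions 78–89 — its reverse complement ACGATAGTAACT is not present.
Both primers anneal to the bottom strand with 3' ends pointing the same way, so neither can prime synthesis back toward the other.

No product — both primers anneal to the same strand and extend in the same direction.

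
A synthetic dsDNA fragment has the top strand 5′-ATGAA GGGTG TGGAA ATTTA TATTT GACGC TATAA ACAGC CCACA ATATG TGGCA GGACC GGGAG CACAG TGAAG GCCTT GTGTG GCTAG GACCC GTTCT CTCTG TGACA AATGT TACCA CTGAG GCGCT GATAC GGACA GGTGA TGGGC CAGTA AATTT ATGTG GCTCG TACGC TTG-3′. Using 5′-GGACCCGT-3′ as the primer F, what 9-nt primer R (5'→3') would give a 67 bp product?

5'-TTACTGGCC-3'

The forward primer binds at positions 90–97, so a 67 bp product ends at position 90 + 67 − 1 = 156.
The reverse primer anneals to the top strand over positions 148–156, i.e. to GGCCAGTAA.
Its sequence written 5'→3' is the reverse complement: TTACTGGCC.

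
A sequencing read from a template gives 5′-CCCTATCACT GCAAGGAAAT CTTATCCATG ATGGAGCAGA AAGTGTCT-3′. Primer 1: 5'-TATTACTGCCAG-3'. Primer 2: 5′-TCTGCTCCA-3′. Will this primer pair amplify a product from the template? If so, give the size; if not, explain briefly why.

Primer 1 (TATTACTGCCAG) does not match the top strand, and its reverse complement CTGGCAGTAATA does not match either.
With no annealing site for primer 1, no amplification occurs.

No product — primer 1 has no binding site in the template.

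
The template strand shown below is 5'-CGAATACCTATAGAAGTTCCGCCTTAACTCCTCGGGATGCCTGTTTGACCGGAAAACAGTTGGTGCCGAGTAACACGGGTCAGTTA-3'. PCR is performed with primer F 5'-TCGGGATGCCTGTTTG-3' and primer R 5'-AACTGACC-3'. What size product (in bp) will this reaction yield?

54 bp

Forward primer TCGGGATGCCTGTTTG is found on the top strand at positions 32–47.
The reverse primer's reverse complement is GGTCAGTT, which matches the template at positions 78–85.
Amplicon spans positions 32–85: 54 bp.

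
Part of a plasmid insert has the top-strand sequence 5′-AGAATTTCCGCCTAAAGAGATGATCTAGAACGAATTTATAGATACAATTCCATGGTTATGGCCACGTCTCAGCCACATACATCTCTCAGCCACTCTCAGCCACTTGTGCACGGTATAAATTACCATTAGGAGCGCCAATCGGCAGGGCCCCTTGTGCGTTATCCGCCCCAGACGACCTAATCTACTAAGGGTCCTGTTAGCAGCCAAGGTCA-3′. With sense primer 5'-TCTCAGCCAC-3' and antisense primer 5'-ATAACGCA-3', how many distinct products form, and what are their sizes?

Three products: 96 bp, 79 bp, 69 bp

The forward primer TCTCAGCCAC matches the top strand at positions 67–76, 84–93, 94–103.
The reverse primer's reverse complement is TGCGTTAT, matching at positions 155–162.
Each forward site pairs with the reverse site to give a product ending at position 162: sizes 96, 79, 69 bp.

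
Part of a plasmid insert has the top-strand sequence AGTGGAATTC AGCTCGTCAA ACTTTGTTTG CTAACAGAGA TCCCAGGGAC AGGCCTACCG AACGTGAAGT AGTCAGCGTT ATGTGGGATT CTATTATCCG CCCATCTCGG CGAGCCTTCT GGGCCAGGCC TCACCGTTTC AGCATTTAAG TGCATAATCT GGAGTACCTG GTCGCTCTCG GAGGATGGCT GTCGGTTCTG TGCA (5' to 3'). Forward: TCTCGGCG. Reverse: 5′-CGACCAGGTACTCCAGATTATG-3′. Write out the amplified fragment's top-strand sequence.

Scanning the template, TCTCGGCG occurs at positions 105–112; this primer anneals to the bottom strand there with its 3' end pointing downstream.
Taking the reverse complement of CGACCAGGTACTCCAGATTATG gives CATAATCTGGAGTACCTGGTCG, found at positions 153–174 on the template; the primer anneals here to the top strand with its 3' end pointing upstream.
The product is the template from position 105 through 174 (70 bp).

5'-TCTCGGCGAGCCTTCTGGGCCAGGCCTCACCGTTTCAGCATTTAAGTGCATAATCTGGAGTACCTGGTCG-3'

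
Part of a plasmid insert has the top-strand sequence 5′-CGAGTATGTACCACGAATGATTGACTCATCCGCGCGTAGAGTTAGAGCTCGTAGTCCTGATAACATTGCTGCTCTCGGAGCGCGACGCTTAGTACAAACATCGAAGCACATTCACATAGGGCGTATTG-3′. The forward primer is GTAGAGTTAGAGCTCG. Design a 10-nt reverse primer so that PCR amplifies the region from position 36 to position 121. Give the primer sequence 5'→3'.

The product's 3' end on the top strand is position 121.
The reverse primer anneals to the top strand over positions 112–121, i.e. to TCACATAGGG.
Its sequence written 5'→3' is the reverse complement: CCCTATGTGA.

5'-CCCTATGTGA-3'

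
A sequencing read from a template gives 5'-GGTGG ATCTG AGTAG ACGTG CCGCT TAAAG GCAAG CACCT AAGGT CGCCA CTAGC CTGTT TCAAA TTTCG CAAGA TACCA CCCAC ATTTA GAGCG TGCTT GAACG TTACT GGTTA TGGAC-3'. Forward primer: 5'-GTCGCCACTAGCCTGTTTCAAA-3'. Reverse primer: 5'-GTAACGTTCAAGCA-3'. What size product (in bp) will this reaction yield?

66 bp

Forward primer GTCGCCACTAGCCTGTTTCAAA is found on the top strand at positions 44–65.
The reverse primer's reverse complement is TGCTTGAACGTTAC, which matches the template at positions 96–109.
Amplicon spans positions 44–109: 66 bp.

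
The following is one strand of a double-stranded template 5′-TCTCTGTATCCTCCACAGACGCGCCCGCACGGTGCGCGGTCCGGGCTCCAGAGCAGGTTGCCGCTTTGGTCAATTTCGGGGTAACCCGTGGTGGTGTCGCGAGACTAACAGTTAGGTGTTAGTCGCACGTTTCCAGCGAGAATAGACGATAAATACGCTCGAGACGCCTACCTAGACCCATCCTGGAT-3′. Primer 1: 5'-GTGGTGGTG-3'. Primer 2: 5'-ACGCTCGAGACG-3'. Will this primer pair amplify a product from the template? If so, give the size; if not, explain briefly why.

No product — both primers anneal to the same strand and extend in the same direction.

Primer 1 (GTGGTGGTG) matches the top strand at positions 88–96 (3' end points downstream).
Primer 2 (ACGCTCGAGACG) also matches the top strand directly, at positions 155–166 — its reverse complement CGTCTCGAGCGT is not present.
Both primers anneal to the bottom strand with 3' ends pointing the same way, so neither can prime synthesis back toward the other.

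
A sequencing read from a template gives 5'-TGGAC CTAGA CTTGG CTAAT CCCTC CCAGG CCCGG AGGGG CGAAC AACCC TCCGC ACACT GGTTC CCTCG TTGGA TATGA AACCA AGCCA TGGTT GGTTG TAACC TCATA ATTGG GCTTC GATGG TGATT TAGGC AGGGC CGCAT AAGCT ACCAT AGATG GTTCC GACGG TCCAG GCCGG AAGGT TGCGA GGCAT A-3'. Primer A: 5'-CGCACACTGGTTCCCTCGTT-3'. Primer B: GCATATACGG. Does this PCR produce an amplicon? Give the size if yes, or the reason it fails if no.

Primer B (GCATATACGG) does not match the top strand, and its reverse complement CCGTATATGC does not match either.
With no annealing site for primer B, no amplification occurs.

No product — primer B has no binding site in the template.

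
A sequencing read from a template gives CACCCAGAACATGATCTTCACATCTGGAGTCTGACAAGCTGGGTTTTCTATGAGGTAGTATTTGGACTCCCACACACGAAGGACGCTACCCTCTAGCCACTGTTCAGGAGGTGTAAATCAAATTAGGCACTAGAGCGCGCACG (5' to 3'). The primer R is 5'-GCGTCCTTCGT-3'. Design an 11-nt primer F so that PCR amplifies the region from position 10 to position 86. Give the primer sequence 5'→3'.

The reverse primer's reverse complement ACGAAGGACGC matches the template at positions 76–86; the product starts at position 10.
The forward primer is identical to the top strand over positions 10–20: CATGATCTTCA.

5'-CATGATCTTCA-3'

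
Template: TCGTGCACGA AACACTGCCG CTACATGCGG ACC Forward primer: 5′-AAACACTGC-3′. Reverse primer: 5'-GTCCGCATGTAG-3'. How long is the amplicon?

23 bp

Forward primer AAACACTGC is found on the top strand at positions 10–18.
Taking the reverse complement of GTCCGCATGTAG gives CTACATGCGGAC, found at positions 21–32 on the template; the primer anneals here to the top strand with its 3' end pointing upstream.
The product runs from position 10 to position 32, so its length is 32 − 10 + 1 = 23 bp.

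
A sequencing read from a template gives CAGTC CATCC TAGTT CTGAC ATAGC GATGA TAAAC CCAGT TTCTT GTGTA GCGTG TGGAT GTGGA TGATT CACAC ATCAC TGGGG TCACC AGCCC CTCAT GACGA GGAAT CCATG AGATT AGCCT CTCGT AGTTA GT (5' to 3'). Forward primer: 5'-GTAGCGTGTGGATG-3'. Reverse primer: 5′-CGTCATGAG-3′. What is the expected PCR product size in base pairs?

57 bp

Scanning the template, GTAGCGTGTGGATG occurs at positions 48–61; this primer anneals to the bottom strand there with its 3' end pointing downstream.
Reverse complement of the reverse primer: CTCATGACG. This occurs on the top strand at positions 96–104.
The product runs from position 48 to position 104, so its length is 104 − 48 + 1 = 57 bp.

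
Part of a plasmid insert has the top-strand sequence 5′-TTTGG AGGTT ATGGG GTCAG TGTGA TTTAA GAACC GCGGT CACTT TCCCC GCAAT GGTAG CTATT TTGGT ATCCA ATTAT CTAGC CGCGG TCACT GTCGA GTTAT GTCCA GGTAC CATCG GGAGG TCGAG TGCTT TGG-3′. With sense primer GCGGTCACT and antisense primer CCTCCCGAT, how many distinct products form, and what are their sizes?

Two products: 90 bp, 39 bp

The forward primer GCGGTCACT matches the top strand at positions 36–44, 87–95.
The reverse primer's reverse complement is ATCGGGAGG, matching at positions 117–125.
Each forward site pairs with the reverse site to give a product ending at position 125: sizes 90, 39 bp.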